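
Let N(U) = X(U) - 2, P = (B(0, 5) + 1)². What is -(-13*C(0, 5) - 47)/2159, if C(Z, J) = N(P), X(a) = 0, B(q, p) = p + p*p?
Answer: 21/2159 ≈ 0.0097267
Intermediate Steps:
B(q, p) = p + p²
P = 961 (P = (5*(1 + 5) + 1)² = (5*6 + 1)² = (30 + 1)² = 31² = 961)
N(U) = -2 (N(U) = 0 - 2 = -2)
C(Z, J) = -2
-(-13*C(0, 5) - 47)/2159 = -(-13*(-2) - 47)/2159 = -(26 - 47)*(1/2159) = -1*(-21)*(1/2159) = 21*(1/2159) = 21/2159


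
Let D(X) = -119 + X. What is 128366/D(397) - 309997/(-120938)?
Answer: 7805253237/16810382 ≈ 464.31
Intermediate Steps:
128366/D(397) - 309997/(-120938) = 128366/(-119 + 397) - 309997/(-120938) = 128366/278 - 309997*(-1/120938) = 128366*(1/278) + 309997/120938 = 64183/139 + 309997/120938 = 7805253237/16810382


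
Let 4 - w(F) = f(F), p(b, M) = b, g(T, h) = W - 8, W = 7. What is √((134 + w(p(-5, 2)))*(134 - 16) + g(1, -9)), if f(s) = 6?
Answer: 5*√623 ≈ 124.80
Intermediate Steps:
g(T, h) = -1 (g(T, h) = 7 - 8 = -1)
w(F) = -2 (w(F) = 4 - 1*6 = 4 - 6 = -2)
√((134 + w(p(-5, 2)))*(134 - 16) + g(1, -9)) = √((134 - 2)*(134 - 16) - 1) = √(132*118 - 1) = √(15576 - 1) = √15575 = 5*√623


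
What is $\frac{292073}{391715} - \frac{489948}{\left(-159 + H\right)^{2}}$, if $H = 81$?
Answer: $- \frac{15845250724}{198599505} \approx -79.785$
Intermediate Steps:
$\frac{292073}{391715} - \frac{489948}{\left(-159 + H\right)^{2}} = \frac{292073}{391715} - \frac{489948}{\left(-159 + 81\right)^{2}} = 292073 \cdot \frac{1}{391715} - \frac{489948}{\left(-78\right)^{2}} = \frac{292073}{391715} - \frac{489948}{6084} = \frac{292073}{391715} - \frac{40829}{507} = - \frac{15845250724}{198599505}$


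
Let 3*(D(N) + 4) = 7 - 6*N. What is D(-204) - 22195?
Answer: -65366/3 ≈ -21789.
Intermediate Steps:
D(N) = -5/3 - 2*N (D(N) = -4 + (7 - 6*N)/3 = -4 + (7/3 - 2*N) = -5/3 - 2*N)
D(-204) - 22195 = (-5/3 - 2*(-204)) - 22195 = (-5/3 + 408) - 22195 = 1219/3 - 22195 = -65366/3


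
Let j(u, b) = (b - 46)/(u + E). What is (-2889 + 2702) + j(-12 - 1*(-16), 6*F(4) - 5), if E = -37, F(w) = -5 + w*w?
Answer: -2062/11 ≈ -187.45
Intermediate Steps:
F(w) = -5 + w²
j(u, b) = (-46 + b)/(-37 + u) (j(u, b) = (b - 46)/(u - 37) = (-46 + b)/(-37 + u))
(-2889 + 2702) + j(-12 - 1*(-16), 6*F(4) - 5) = (-2889 + 2702) + (-46 + (6*(-5 + 4²) - 5))/(-37 + (-12 - 1*(-16))) = -187 + (-46 + (6*(-5 + 16) - 5))/(-37 + (-12 + 16)) = -187 + (-46 + (6*11 - 5))/(-37 + 4) = -187 + (-46 + (66 - 5))/(-33) = -187 - (-46 + 61)/33 = -187 - 1/33*15 = -187 - 5/11 = -2062/11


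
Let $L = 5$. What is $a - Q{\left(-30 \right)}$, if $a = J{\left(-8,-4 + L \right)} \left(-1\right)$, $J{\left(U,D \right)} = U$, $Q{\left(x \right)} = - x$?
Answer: $-22$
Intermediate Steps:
$a = 8$ ($a = \left(-8\right) \left(-1\right) = 8$)
$a - Q{\left(-30 \right)} = 8 - \left(-1\right) \left(-30\right) = 8 - 30 = -22$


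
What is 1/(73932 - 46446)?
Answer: 1/27486 ≈ 3.6382e-5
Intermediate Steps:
1/(73932 - 46446) = 1/27486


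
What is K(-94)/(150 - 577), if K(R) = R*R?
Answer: -8836/427 ≈ -20.693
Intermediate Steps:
K(R) = R²
K(-94)/(150 - 577) = (-94)²/(150 - 577) = 8836/(-427) = 8836*(-1/427) = -8836/427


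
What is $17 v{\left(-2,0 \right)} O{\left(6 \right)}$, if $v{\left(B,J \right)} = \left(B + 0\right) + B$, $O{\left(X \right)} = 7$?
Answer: $-476$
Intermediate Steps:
$v{\left(B,J \right)} = 2 B$ ($v{\left(B,J \right)} = B + B = 2 B$)
$17 v{\left(-2,0 \right)} O{\left(6 \right)} = 17 \cdot 2 \left(-2\right) 7 = 17 \left(-4\right) 7 = \left(-68\right) 7 = -476$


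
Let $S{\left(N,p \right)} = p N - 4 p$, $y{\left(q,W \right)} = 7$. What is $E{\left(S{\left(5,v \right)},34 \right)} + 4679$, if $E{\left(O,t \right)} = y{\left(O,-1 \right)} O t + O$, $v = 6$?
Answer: $6113$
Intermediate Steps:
$S{\left(N,p \right)} = - 4 p + N p$ ($S{\left(N,p \right)} = N p - 4 p = - 4 p + N p$)
$E{\left(O,t \right)} = O + 7 O t$ ($E{\left(O,t \right)} = 7 O t + O = O + 7 O t$)
$E{\left(S{\left(5,v \right)},34 \right)} + 4679 = 6 \left(-4 + 5\right) \left(1 + 7 \cdot 34\right) + 4679 = 6 \cdot 1 \left(1 + 238\right) + 4679 = 6 \cdot 239 + 4679 = 1434 + 4679 = 6113$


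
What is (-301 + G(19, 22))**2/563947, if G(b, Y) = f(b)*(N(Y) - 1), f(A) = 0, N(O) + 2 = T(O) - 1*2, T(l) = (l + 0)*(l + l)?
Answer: 90601/563947 ≈ 0.16066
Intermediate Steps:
T(l) = 2*l**2 (T(l) = l*(2*l) = 2*l**2)
N(O) = -4 + 2*O**2 (N(O) = -2 + (2*O**2 - 1*2) = -2 + (2*O**2 - 2) = -2 + (-2 + 2*O**2) = -4 + 2*O**2)
G(b, Y) = 0 (G(b, Y) = 0*((-4 + 2*Y**2) - 1) = 0*(-5 + 2*Y**2) = 0)
(-301 + G(19, 22))**2/563947 = (-301 + 0)**2/563947 = (-301)**2*(1/563947) = 90601*(1/563947) = 90601/563947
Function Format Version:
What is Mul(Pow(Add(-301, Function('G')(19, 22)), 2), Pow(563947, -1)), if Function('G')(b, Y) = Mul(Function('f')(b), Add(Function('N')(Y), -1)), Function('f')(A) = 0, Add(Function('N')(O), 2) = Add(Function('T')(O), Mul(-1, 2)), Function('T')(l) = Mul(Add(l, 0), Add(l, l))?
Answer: Rational(90601, 563947) ≈ 0.16066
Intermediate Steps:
Function('T')(l) = Mul(2, Pow(l, 2)) (Function('T')(l) = Mul(l, Mul(2, l)) = Mul(2, Pow(l, 2)))
Function('N')(O) = Add(-4, Mul(2, Pow(O, 2))) (Function('N')(O) = Add(-2, Add(Mul(2, Pow(O, 2)), Mul(-1, 2))) = Add(-2, Add(Mul(2, Pow(O, 2)), -2)) = Add(-2, Add(-2, Mul(2, Pow(O, 2)))) = Add(-4, Mul(2, Pow(O, 2))))
Function('G')(b, Y) = 0 (Function('G')(b, Y) = Mul(0, Add(Add(-4, Mul(2, Pow(Y, 2))), -1)) = Mul(0, Add(-5, Mul(2, Pow(Y, 2)))) = 0)
Mul(Pow(Add(-301, Function('G')(19, 22)), 2), Pow(563947, -1)) = Mul(Pow(Add(-301, 0), 2), Pow(563947, -1)) = Mul(Pow(-301, 2), Rational(1, 563947)) = Mul(90601, Rational(1, 563947)) = Rational(90601, 563947)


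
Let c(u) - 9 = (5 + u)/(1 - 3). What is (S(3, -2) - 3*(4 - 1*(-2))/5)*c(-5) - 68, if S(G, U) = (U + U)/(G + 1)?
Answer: -547/5 ≈ -109.40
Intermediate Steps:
c(u) = 13/2 - u/2 (c(u) = 9 + (5 + u)/(1 - 3) = 9 + (5 + u)/(-2) = 9 + (5 + u)*(-1/2) = 9 + (-5/2 - u/2) = 13/2 - u/2)
S(G, U) = 2*U/(1 + G) (S(G, U) = (2*U)/(1 + G) = 2*U/(1 + G))
(S(3, -2) - 3*(4 - 1*(-2))/5)*c(-5) - 68 = (2*(-2)/(1 + 3) - 3*(4 - 1*(-2))/5)*(13/2 - 1/2*(-5)) - 68 = (2*(-2)/4 - 3*(4 + 2)/5)*(13/2 + 5/2) - 68 = (2*(-2)*(1/4) - 18/5)*9 - 68 = (-1 - 3*6/5)*9 - 68 = (-1 - 18/5)*9 - 68 = -23/5*9 - 68 = -207/5 - 68 = -547/5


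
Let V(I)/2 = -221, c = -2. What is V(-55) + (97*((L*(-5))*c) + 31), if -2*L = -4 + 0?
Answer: 1529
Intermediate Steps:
L = 2 (L = -(-4 + 0)/2 = -½*(-4) = 2)
V(I) = -442 (V(I) = 2*(-221) = -442)
V(-55) + (97*((L*(-5))*c) + 31) = -442 + (97*((2*(-5))*(-2)) + 31) = -442 + (97*(-10*(-2)) + 31) = -442 + (97*20 + 31) = -442 + (1940 + 31) = -442 + 1971 = 1529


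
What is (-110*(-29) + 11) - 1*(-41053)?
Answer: 44254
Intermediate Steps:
(-110*(-29) + 11) - 1*(-41053) = (3190 + 11) + 41053 = 3201 + 41053 = 44254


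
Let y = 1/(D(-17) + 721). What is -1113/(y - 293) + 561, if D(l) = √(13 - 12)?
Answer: 39826777/70515 ≈ 564.80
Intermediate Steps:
D(l) = 1 (D(l) = √1 = 1)
y = 1/722 (y = 1/(1 + 721) = 1/722 ≈ 0.0013850)
-1113/(y - 293) + 561 = -1113/(1/722 - 293) + 561 = -1113/(-211545/722) + 561 = -1113*(-722/211545) + 561 = 267862/70515 + 561 = 39826777/70515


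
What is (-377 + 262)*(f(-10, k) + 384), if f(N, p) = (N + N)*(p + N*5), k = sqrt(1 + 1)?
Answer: -159160 + 2300*sqrt(2) ≈ -1.5591e+5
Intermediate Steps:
k = sqrt(2) ≈ 1.4142
f(N, p) = 2*N*(p + 5*N) (f(N, p) = (2*N)*(p + 5*N) = 2*N*(p + 5*N))
(-377 + 262)*(f(-10, k) + 384) = (-377 + 262)*(2*(-10)*(sqrt(2) + 5*(-10)) + 384) = -115*(2*(-10)*(sqrt(2) - 50) + 384) = -115*(2*(-10)*(-50 + sqrt(2)) + 384) = -115*((1000 - 20*sqrt(2)) + 384) = -115*(1384 - 20*sqrt(2)) = -159160 + 2300*sqrt(2)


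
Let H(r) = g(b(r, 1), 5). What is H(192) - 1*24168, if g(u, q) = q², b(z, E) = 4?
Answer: -24143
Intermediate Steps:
H(r) = 25 (H(r) = 5² = 25)
H(192) - 1*24168 = 25 - 1*24168 = 25 - 24168 = -24143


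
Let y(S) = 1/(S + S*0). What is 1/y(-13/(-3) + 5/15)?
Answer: 14/3 ≈ 4.6667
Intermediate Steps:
y(S) = 1/S (y(S) = 1/(S + 0) = 1/S)
1/y(-13/(-3) + 5/15) = 1/(1/(-13/(-3) + 5/15)) = 1/(1/(-13*(-⅓) + 5*(1/15))) = 1/(1/(13/3 + ⅓)) = 1/(1/(14/3)) = 1/(3/14) = 14/3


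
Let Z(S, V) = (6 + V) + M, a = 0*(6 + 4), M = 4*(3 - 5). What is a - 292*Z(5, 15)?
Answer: -3796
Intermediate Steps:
M = -8 (M = 4*(-2) = -8)
a = 0 (a = 0*10 = 0)
Z(S, V) = -2 + V (Z(S, V) = (6 + V) - 8 = -2 + V)
a - 292*Z(5, 15) = 0 - 292*(-2 + 15) = 0 - 292*13 = 0 - 3796 = -3796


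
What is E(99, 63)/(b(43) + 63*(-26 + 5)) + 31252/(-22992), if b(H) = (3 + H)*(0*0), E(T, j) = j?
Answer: -18869/13412 ≈ -1.4069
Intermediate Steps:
b(H) = 0 (b(H) = (3 + H)*0 = 0)
E(99, 63)/(b(43) + 63*(-26 + 5)) + 31252/(-22992) = 63/(0 + 63*(-26 + 5)) + 31252/(-22992) = 63/(0 + 63*(-21)) + 31252*(-1/22992) = 63/(0 - 1323) - 7813/5748 = 63/(-1323) - 7813/5748 = 63*(-1/1323) - 7813/5748 = -1/21 - 7813/5748 = -18869/13412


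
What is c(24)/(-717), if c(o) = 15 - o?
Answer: 3/239 ≈ 0.012552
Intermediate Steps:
c(24)/(-717) = (15 - 1*24)/(-717) = (15 - 24)*(-1/717) = -9*(-1/717) = 3/239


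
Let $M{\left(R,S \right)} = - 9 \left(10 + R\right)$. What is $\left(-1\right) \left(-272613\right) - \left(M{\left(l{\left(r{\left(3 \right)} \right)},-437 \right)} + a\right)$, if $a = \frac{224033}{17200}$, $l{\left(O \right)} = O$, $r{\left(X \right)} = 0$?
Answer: $\frac{4690267567}{17200} \approx 2.7269 \cdot 10^{5}$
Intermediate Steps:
$a = \frac{224033}{17200}$ ($a = 224033 \cdot \frac{1}{17200} = \frac{224033}{17200} \approx 13.025$)
$M{\left(R,S \right)} = -90 - 9 R$
$\left(-1\right) \left(-272613\right) - \left(M{\left(l{\left(r{\left(3 \right)} \right)},-437 \right)} + a\right) = \left(-1\right) \left(-272613\right) - \left(\left(-90 - 0\right) + \frac{224033}{17200}\right) = 272613 - \left(\left(-90 + 0\right) + \frac{224033}{17200}\right) = 272613 - \left(-90 + \frac{224033}{17200}\right) = 272613 - - \frac{1323967}{17200} = 272613 + \frac{1323967}{17200} = \frac{4690267567}{17200}$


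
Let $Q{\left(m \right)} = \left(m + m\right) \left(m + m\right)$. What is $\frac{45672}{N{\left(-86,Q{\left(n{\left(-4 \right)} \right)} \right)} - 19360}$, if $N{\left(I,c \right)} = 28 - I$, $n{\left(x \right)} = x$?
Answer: $- \frac{22836}{9623} \approx -2.3731$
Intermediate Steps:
$Q{\left(m \right)} = 4 m^{2}$ ($Q{\left(m \right)} = 2 m 2 m = 4 m^{2}$)
$\frac{45672}{N{\left(-86,Q{\left(n{\left(-4 \right)} \right)} \right)} - 19360} = \frac{45672}{\left(28 - -86\right) - 19360} = \frac{45672}{\left(28 + 86\right) - 19360} = \frac{45672}{114 - 19360} = \frac{45672}{-19246} = 45672 \left(- \frac{1}{19246}\right) = - \frac{22836}{9623}$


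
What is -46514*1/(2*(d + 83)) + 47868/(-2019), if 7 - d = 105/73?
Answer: -1245748693/4350945 ≈ -286.32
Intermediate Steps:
d = 406/73 (d = 7 - 105/73 = 406/73 ≈ 5.5616)
-46514*1/(2*(d + 83)) + 47868/(-2019) = -46514*1/(2*(406/73 + 83)) + 47868/(-2019) = -46514/(2*(6465/73)) + 47868*(-1/2019) = -46514/12930/73 - 15956/673 = -46514*73/12930 - 15956/673 = -1697761/6465 - 15956/673 = -1245748693/4350945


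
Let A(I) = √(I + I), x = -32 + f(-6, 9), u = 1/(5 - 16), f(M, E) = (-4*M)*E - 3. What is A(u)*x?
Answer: 181*I*√22/11 ≈ 77.179*I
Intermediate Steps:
f(M, E) = -3 - 4*E*M (f(M, E) = -4*E*M - 3 = -3 - 4*E*M)
u = -1/11 (u = 1/(-11) = -1/11 ≈ -0.090909)
x = 181 (x = -32 + (-3 - 4*9*(-6)) = -32 + (-3 + 216) = -32 + 213 = 181)
A(I) = √2*√I (A(I) = √(2*I) = √2*√I)
A(u)*x = (√2*√(-1/11))*181 = (√2*(I*√11/11))*181 = (I*√22/11)*181 = 181*I*√22/11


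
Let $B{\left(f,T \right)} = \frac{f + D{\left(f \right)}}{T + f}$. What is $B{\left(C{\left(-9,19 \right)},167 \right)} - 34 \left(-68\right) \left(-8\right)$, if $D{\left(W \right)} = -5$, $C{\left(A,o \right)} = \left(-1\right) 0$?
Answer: $- \frac{3088837}{167} \approx -18496.0$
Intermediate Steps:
$C{\left(A,o \right)} = 0$
$B{\left(f,T \right)} = \frac{-5 + f}{T + f}$ ($B{\left(f,T \right)} = \frac{f - 5}{T + f} = \frac{-5 + f}{T + f}$)
$B{\left(C{\left(-9,19 \right)},167 \right)} - 34 \left(-68\right) \left(-8\right) = \frac{-5 + 0}{167 + 0} - 34 \left(-68\right) \left(-8\right) = \frac{1}{167} \left(-5\right) - \left(-2312\right) \left(-8\right) = \frac{1}{167} \left(-5\right) - 18496 = - \frac{5}{167} - 18496 = - \frac{3088837}{167}$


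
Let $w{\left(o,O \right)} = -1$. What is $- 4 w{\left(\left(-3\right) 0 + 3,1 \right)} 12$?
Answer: $48$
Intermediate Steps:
$- 4 w{\left(\left(-3\right) 0 + 3,1 \right)} 12 = \left(-4\right) \left(-1\right) 12 = 4 \cdot 12 = 48$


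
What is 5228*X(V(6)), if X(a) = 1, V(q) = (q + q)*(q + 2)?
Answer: 5228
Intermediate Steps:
V(q) = 2*q*(2 + q) (V(q) = (2*q)*(2 + q) = 2*q*(2 + q))
5228*X(V(6)) = 5228*1 = 5228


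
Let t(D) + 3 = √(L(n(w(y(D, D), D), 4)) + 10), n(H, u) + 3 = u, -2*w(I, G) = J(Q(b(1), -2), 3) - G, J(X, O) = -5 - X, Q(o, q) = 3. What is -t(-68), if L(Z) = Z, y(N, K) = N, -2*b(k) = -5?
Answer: 3 - √11 ≈ -0.31662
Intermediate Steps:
b(k) = 5/2 (b(k) = -½*(-5) = 5/2)
w(I, G) = 4 + G/2 (w(I, G) = -((-5 - 1*3) - G)/2 = -((-5 - 3) - G)/2 = -(-8 - G)/2 = 4 + G/2)
n(H, u) = -3 + u
t(D) = -3 + √11 (t(D) = -3 + √((-3 + 4) + 10) = -3 + √(1 + 10) = -3 + √11)
-t(-68) = -(-3 + √11) = 3 - √11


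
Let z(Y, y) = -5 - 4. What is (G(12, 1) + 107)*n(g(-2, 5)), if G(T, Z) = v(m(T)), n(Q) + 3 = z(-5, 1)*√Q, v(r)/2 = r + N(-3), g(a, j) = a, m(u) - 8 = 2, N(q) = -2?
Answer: -369 - 1107*I*√2 ≈ -369.0 - 1565.5*I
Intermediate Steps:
z(Y, y) = -9
m(u) = 10 (m(u) = 8 + 2 = 10)
v(r) = -4 + 2*r (v(r) = 2*(r - 2) = 2*(-2 + r) = -4 + 2*r)
n(Q) = -3 - 9*√Q
G(T, Z) = 16 (G(T, Z) = -4 + 2*10 = -4 + 20 = 16)
(G(12, 1) + 107)*n(g(-2, 5)) = (16 + 107)*(-3 - 9*I*√2) = 123*(-3 - 9*I*√2) = -369 - 1107*I*√2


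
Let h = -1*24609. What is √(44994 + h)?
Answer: 3*√2265 ≈ 142.78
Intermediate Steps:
h = -24609
√(44994 + h) = √(44994 - 24609) = √20385 = 3*√2265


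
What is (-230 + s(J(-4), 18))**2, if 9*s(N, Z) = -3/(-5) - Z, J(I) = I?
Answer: 12103441/225 ≈ 53793.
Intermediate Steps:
s(N, Z) = 1/15 - Z/9 (s(N, Z) = (-3/(-5) - Z)/9 = (-3*(-1/5) - Z)/9 = (3/5 - Z)/9 = 1/15 - Z/9)
(-230 + s(J(-4), 18))**2 = (-230 + (1/15 - 1/9*18))**2 = (-230 + (1/15 - 2))**2 = (-230 - 29/15)**2 = (-3479/15)**2 = 12103441/225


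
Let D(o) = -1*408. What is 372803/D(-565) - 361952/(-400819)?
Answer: -149278849241/163534152 ≈ -912.83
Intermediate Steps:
D(o) = -408
372803/D(-565) - 361952/(-400819) = 372803/(-408) - 361952/(-400819) = 372803*(-1/408) - 361952*(-1/400819) = -372803/408 + 361952/400819 = -149278849241/163534152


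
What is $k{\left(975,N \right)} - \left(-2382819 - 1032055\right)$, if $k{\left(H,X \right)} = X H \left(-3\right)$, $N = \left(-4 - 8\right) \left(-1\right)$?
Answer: $3379774$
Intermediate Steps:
$N = 12$ ($N = \left(-12\right) \left(-1\right) = 12$)
$k{\left(H,X \right)} = - 3 H X$ ($k{\left(H,X \right)} = H X \left(-3\right) = - 3 H X$)
$k{\left(975,N \right)} - \left(-2382819 - 1032055\right) = \left(-3\right) 975 \cdot 12 - \left(-2382819 - 1032055\right) = -35100 - -3414874 = -35100 + 3414874 = 3379774$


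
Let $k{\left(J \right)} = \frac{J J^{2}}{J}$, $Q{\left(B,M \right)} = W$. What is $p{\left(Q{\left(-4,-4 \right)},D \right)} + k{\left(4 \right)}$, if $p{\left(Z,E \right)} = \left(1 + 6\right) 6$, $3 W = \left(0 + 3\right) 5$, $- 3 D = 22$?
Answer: $58$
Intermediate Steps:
$D = - \frac{22}{3}$ ($D = \left(- \frac{1}{3}\right) 22 = - \frac{22}{3} \approx -7.3333$)
$W = 5$ ($W = \frac{\left(0 + 3\right) 5}{3} = \frac{3 \cdot 5}{3} = \frac{1}{3} \cdot 15 = 5$)
$Q{\left(B,M \right)} = 5$
$k{\left(J \right)} = J^{2}$ ($k{\left(J \right)} = \frac{J^{3}}{J} = J^{2}$)
$p{\left(Z,E \right)} = 42$ ($p{\left(Z,E \right)} = 7 \cdot 6 = 42$)
$p{\left(Q{\left(-4,-4 \right)},D \right)} + k{\left(4 \right)} = 42 + 4^{2} = 42 + 16 = 58$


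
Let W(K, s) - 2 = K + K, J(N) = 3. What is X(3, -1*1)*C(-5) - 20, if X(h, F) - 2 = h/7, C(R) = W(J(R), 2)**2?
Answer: 948/7 ≈ 135.43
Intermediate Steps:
W(K, s) = 2 + 2*K (W(K, s) = 2 + (K + K) = 2 + 2*K)
C(R) = 64 (C(R) = (2 + 2*3)**2 = (2 + 6)**2 = 8**2 = 64)
X(h, F) = 2 + h/7
X(3, -1*1)*C(-5) - 20 = (2 + (1/7)*3)*64 - 20 = (2 + 3/7)*64 - 20 = (17/7)*64 - 20 = 1088/7 - 20 = 948/7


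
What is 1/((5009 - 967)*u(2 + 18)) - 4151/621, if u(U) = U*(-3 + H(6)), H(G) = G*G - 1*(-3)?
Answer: -1342267291/200806560 ≈ -6.6844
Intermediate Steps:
H(G) = 3 + G**2 (H(G) = G**2 + 3 = 3 + G**2)
u(U) = 36*U (u(U) = U*(-3 + (3 + 6**2)) = U*(-3 + (3 + 36)) = U*(-3 + 39) = U*36 = 36*U)
1/((5009 - 967)*u(2 + 18)) - 4151/621 = 1/((5009 - 967)*((36*(2 + 18)))) - 4151/621 = 1/(4042*((36*20))) - 4151*1/621 = (1/4042)/720 - 4151/621 = (1/4042)*(1/720) - 4151/621 = 1/2910240 - 4151/621 = -1342267291/200806560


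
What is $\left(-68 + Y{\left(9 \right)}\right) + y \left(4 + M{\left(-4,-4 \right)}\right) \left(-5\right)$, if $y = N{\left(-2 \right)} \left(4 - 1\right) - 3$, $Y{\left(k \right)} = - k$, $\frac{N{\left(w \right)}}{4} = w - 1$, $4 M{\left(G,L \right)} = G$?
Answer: $508$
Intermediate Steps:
$M{\left(G,L \right)} = \frac{G}{4}$
$N{\left(w \right)} = -4 + 4 w$ ($N{\left(w \right)} = 4 \left(w - 1\right) = 4 \left(-1 + w\right) = -4 + 4 w$)
$y = -39$ ($y = \left(-4 + 4 \left(-2\right)\right) \left(4 - 1\right) - 3 = \left(-4 - 8\right) \left(4 - 1\right) - 3 = \left(-12\right) 3 - 3 = -36 - 3 = -39$)
$\left(-68 + Y{\left(9 \right)}\right) + y \left(4 + M{\left(-4,-4 \right)}\right) \left(-5\right) = \left(-68 - 9\right) - 39 \left(4 + \frac{1}{4} \left(-4\right)\right) \left(-5\right) = \left(-68 - 9\right) - 39 \left(4 - 1\right) \left(-5\right) = -77 - 39 \cdot 3 \left(-5\right) = -77 - -585 = -77 + 585 = 508$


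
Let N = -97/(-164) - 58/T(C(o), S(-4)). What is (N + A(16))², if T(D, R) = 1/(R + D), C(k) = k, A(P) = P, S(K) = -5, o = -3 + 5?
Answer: 977000049/26896 ≈ 36325.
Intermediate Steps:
o = 2
T(D, R) = 1/(D + R)
N = 28633/164 (N = -97/(-164) - 58/(1/(2 - 5)) = -97*(-1/164) - 58/(1/(-3)) = 97/164 - 58/(-⅓) = 97/164 - 58*(-3) = 97/164 + 174 = 28633/164 ≈ 174.59)
(N + A(16))² = (28633/164 + 16)² = (31257/164)² = 977000049/26896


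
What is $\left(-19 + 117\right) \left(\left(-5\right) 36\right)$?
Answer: $-17640$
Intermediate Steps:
$\left(-19 + 117\right) \left(\left(-5\right) 36\right) = 98 \left(-180\right) = -17640$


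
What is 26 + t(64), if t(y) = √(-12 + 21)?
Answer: 29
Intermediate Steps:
t(y) = 3 (t(y) = √9 = 3)
26 + t(64) = 26 + 3 = 29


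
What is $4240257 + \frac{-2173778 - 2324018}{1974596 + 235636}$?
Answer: $\frac{2342986802957}{552558} \approx 4.2403 \cdot 10^{6}$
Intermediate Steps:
$4240257 + \frac{-2173778 - 2324018}{1974596 + 235636} = 4240257 - \frac{4497796}{2210232} = 4240257 - \frac{1124449}{552558} = \frac{2342986802957}{552558}$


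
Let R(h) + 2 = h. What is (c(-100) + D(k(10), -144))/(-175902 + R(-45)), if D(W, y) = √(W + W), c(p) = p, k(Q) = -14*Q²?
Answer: 100/175949 - 20*I*√7/175949 ≈ 0.00056835 - 0.00030074*I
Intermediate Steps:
R(h) = -2 + h
D(W, y) = √2*√W (D(W, y) = √(2*W) = √2*√W)
(c(-100) + D(k(10), -144))/(-175902 + R(-45)) = (-100 + √2*√(-14*10²))/(-175902 + (-2 - 45)) = (-100 + √2*√(-14*100))/(-175902 - 47) = (-100 + √2*√(-1400))/(-175949) = (-100 + √2*(10*I*√14))*(-1/175949) = (-100 + 20*I*√7)*(-1/175949) = 100/175949 - 20*I*√7/175949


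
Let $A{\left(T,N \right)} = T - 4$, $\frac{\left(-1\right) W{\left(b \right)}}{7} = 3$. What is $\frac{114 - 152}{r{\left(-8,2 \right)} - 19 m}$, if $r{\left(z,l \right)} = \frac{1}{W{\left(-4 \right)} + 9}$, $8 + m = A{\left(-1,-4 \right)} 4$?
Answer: $- \frac{456}{6383} \approx -0.07144$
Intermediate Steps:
$W{\left(b \right)} = -21$ ($W{\left(b \right)} = \left(-7\right) 3 = -21$)
$A{\left(T,N \right)} = -4 + T$
$m = -28$ ($m = -8 + \left(-4 - 1\right) 4 = -8 - 20 = -28$)
$r{\left(z,l \right)} = - \frac{1}{12}$ ($r{\left(z,l \right)} = \frac{1}{-21 + 9} = \frac{1}{-12} = - \frac{1}{12}$)
$\frac{114 - 152}{r{\left(-8,2 \right)} - 19 m} = \frac{114 - 152}{- \frac{1}{12} - -532} = \frac{1}{- \frac{1}{12} + 532} \left(-38\right) = \frac{1}{\frac{6383}{12}} \left(-38\right) = \frac{12}{6383} \left(-38\right) = - \frac{456}{6383}$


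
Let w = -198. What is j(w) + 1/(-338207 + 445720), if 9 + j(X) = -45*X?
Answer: 956973214/107513 ≈ 8901.0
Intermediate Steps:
j(X) = -9 - 45*X
j(w) + 1/(-338207 + 445720) = (-9 - 45*(-198)) + 1/(-338207 + 445720) = (-9 + 8910) + 1/107513 = 8901 + 1/107513 = 956973214/107513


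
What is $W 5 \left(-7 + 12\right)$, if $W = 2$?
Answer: $50$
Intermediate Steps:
$W 5 \left(-7 + 12\right) = 2 \cdot 5 \left(-7 + 12\right) = 10 \cdot 5 = 50$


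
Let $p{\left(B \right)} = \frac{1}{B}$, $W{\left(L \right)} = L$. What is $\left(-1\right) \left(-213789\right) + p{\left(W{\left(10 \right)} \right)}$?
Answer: $\frac{2137891}{10} \approx 2.1379 \cdot 10^{5}$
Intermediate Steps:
$\left(-1\right) \left(-213789\right) + p{\left(W{\left(10 \right)} \right)} = \left(-1\right) \left(-213789\right) + \frac{1}{10} = 213789 + \frac{1}{10} = \frac{2137891}{10}$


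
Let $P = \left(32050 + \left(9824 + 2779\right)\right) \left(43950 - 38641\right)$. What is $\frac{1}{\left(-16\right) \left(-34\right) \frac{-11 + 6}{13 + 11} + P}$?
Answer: $\frac{3}{711187991} \approx 4.2183 \cdot 10^{-9}$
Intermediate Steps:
$P = 237062777$ ($P = \left(32050 + 12603\right) 5309 = 44653 \cdot 5309 = 237062777$)
$\frac{1}{\left(-16\right) \left(-34\right) \frac{-11 + 6}{13 + 11} + P} = \frac{1}{\left(-16\right) \left(-34\right) \frac{-11 + 6}{13 + 11} + 237062777} = \frac{1}{544 \left(- \frac{5}{24}\right) + 237062777} = \frac{1}{- \frac{340}{3} + 237062777} = \frac{1}{\frac{711187991}{3}} = \frac{3}{711187991}$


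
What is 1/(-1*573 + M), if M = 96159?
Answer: 1/95586 ≈ 1.0462e-5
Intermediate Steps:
1/(-1*573 + M) = 1/(-1*573 + 96159) = 1/(-573 + 96159) = 1/95586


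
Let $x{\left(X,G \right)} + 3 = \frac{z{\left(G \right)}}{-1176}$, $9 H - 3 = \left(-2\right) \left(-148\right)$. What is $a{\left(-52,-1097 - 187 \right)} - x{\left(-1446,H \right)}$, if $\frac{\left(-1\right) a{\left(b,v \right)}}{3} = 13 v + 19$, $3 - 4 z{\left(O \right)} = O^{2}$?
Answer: $\frac{9529746685}{190512} \approx 50022.0$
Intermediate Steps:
$z{\left(O \right)} = \frac{3}{4} - \frac{O^{2}}{4}$
$a{\left(b,v \right)} = -57 - 39 v$ ($a{\left(b,v \right)} = - 3 \left(13 v + 19\right) = - 3 \left(19 + 13 v\right) = -57 - 39 v$)
$H = \frac{299}{9}$ ($H = \frac{1}{3} + \frac{\left(-2\right) \left(-148\right)}{9} = \frac{1}{3} + \frac{1}{9} \cdot 296 = \frac{1}{3} + \frac{296}{9} = \frac{299}{9} \approx 33.222$)
$x{\left(X,G \right)} = - \frac{4705}{1568} + \frac{G^{2}}{4704}$ ($x{\left(X,G \right)} = -3 + \frac{\frac{3}{4} - \frac{G^{2}}{4}}{-1176} = -3 + \left(\frac{3}{4} - \frac{G^{2}}{4}\right) \left(- \frac{1}{1176}\right) = -3 + \left(- \frac{1}{1568} + \frac{G^{2}}{4704}\right) = - \frac{4705}{1568} + \frac{G^{2}}{4704}$)
$a{\left(-52,-1097 - 187 \right)} - x{\left(-1446,H \right)} = \left(-57 - 39 \left(-1097 - 187\right)\right) - \left(- \frac{4705}{1568} + \frac{\left(\frac{299}{9}\right)^{2}}{4704}\right) = \left(-57 - 39 \left(-1097 - 187\right)\right) - \left(- \frac{4705}{1568} + \frac{1}{4704} \cdot \frac{89401}{81}\right) = \left(-57 - -50076\right) - \left(- \frac{4705}{1568} + \frac{89401}{381024}\right) = \left(-57 + 50076\right) - - \frac{526957}{190512} = 50019 + \frac{526957}{190512} = \frac{9529746685}{190512}$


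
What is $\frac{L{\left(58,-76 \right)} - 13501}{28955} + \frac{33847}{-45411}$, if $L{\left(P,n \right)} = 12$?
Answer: $- \frac{1592588864}{1314875505} \approx -1.2112$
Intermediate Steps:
$\frac{L{\left(58,-76 \right)} - 13501}{28955} + \frac{33847}{-45411} = \frac{12 - 13501}{28955} + \frac{33847}{-45411} = \left(-13489\right) \frac{1}{28955} + 33847 \left(- \frac{1}{45411}\right) = - \frac{13489}{28955} - \frac{33847}{45411} = - \frac{1592588864}{1314875505}$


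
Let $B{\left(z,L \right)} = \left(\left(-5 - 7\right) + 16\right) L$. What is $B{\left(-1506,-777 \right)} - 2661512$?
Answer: $-2664620$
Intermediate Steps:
$B{\left(z,L \right)} = 4 L$ ($B{\left(z,L \right)} = \left(-12 + 16\right) L = 4 L$)
$B{\left(-1506,-777 \right)} - 2661512 = 4 \left(-777\right) - 2661512 = -3108 - 2661512 = -2664620$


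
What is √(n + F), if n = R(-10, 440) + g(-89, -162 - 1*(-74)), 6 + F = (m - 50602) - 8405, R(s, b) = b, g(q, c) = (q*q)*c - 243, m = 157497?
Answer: I*√598367 ≈ 773.54*I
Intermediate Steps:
g(q, c) = -243 + c*q² (g(q, c) = q²*c - 243 = c*q² - 243 = -243 + c*q²)
F = 98484 (F = -6 + ((157497 - 50602) - 8405) = -6 + (106895 - 8405) = -6 + 98490 = 98484)
n = -696851 (n = 440 + (-243 + (-162 - 1*(-74))*(-89)²) = 440 + (-243 + (-162 + 74)*7921) = 440 + (-243 - 88*7921) = 440 + (-243 - 697048) = 440 - 697291 = -696851)
√(n + F) = √(-696851 + 98484) = √(-598367) = I*√598367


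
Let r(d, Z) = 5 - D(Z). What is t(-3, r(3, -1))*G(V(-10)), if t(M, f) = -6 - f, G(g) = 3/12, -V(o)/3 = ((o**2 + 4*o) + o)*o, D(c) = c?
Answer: -3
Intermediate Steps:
V(o) = -3*o*(o**2 + 5*o) (V(o) = -3*((o**2 + 4*o) + o)*o = -3*(o**2 + 5*o)*o = -3*o*(o**2 + 5*o))
G(g) = 1/4 (G(g) = 3*(1/12) = 1/4)
r(d, Z) = 5 - Z
t(-3, r(3, -1))*G(V(-10)) = (-6 - (5 - 1*(-1)))*(1/4) = (-6 - (5 + 1))*(1/4) = (-6 - 1*6)*(1/4) = (-6 - 6)*(1/4) = -12*1/4 = -3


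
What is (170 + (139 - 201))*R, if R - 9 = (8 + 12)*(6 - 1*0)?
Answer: 13932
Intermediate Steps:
R = 129 (R = 9 + (8 + 12)*(6 - 1*0) = 9 + 20*(6 + 0) = 9 + 20*6 = 9 + 120 = 129)
(170 + (139 - 201))*R = (170 + (139 - 201))*129 = (170 - 62)*129 = 108*129 = 13932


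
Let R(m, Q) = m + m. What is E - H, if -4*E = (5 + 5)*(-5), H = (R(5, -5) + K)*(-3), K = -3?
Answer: 67/2 ≈ 33.500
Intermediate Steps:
R(m, Q) = 2*m
H = -21 (H = (2*5 - 3)*(-3) = (10 - 3)*(-3) = 7*(-3) = -21)
E = 25/2 (E = -(5 + 5)*(-5)/4 = -5*(-5)/2 = -1/4*(-50) = 25/2 ≈ 12.500)
E - H = 25/2 - 1*(-21) = 25/2 + 21 = 67/2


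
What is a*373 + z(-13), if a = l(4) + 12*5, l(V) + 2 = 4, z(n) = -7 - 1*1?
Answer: 23118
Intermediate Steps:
z(n) = -8 (z(n) = -7 - 1 = -8)
l(V) = 2 (l(V) = -2 + 4 = 2)
a = 62 (a = 2 + 12*5 = 2 + 60 = 62)
a*373 + z(-13) = 62*373 - 8 = 23126 - 8 = 23118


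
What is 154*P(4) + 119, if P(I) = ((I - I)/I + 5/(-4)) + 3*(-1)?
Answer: -1071/2 ≈ -535.50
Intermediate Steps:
P(I) = -17/4 (P(I) = (0/I + 5*(-1/4)) - 3 = (0 - 5/4) - 3 = -5/4 - 3 = -17/4)
154*P(4) + 119 = 154*(-17/4) + 119 = -1309/2 + 119 = -1071/2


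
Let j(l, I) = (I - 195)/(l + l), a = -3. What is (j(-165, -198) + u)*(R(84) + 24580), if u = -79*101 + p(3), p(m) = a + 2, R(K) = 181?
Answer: -1975632919/10 ≈ -1.9756e+8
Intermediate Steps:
j(l, I) = (-195 + I)/(2*l) (j(l, I) = (-195 + I)/((2*l)) = (-195 + I)*(1/(2*l)) = (-195 + I)/(2*l))
p(m) = -1 (p(m) = -3 + 2 = -1)
u = -7980 (u = -79*101 - 1 = -7979 - 1 = -7980)
(j(-165, -198) + u)*(R(84) + 24580) = ((½)*(-195 - 198)/(-165) - 7980)*(181 + 24580) = ((½)*(-1/165)*(-393) - 7980)*24761 = (131/110 - 7980)*24761 = -877669/110*24761 = -1975632919/10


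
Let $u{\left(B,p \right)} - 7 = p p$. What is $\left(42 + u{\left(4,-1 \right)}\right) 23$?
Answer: $1150$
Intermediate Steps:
$u{\left(B,p \right)} = 7 + p^{2}$ ($u{\left(B,p \right)} = 7 + p p = 7 + p^{2}$)
$\left(42 + u{\left(4,-1 \right)}\right) 23 = \left(42 + \left(7 + \left(-1\right)^{2}\right)\right) 23 = \left(42 + \left(7 + 1\right)\right) 23 = \left(42 + 8\right) 23 = 50 \cdot 23 = 1150$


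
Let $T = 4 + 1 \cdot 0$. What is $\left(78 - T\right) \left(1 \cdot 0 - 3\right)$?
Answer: $-222$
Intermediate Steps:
$T = 4$ ($T = 4 + 0 = 4$)
$\left(78 - T\right) \left(1 \cdot 0 - 3\right) = \left(78 - 4\right) \left(1 \cdot 0 - 3\right) = \left(78 - 4\right) \left(0 - 3\right) = 74 \left(-3\right) = -222$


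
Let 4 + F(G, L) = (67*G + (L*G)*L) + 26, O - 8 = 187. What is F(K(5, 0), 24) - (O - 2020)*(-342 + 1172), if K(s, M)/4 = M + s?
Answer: 1527632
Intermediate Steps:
O = 195 (O = 8 + 187 = 195)
K(s, M) = 4*M + 4*s (K(s, M) = 4*(M + s) = 4*M + 4*s)
F(G, L) = 22 + 67*G + G*L**2 (F(G, L) = -4 + ((67*G + (L*G)*L) + 26) = -4 + ((67*G + (G*L)*L) + 26) = -4 + ((67*G + G*L**2) + 26) = -4 + (26 + 67*G + G*L**2) = 22 + 67*G + G*L**2)
F(K(5, 0), 24) - (O - 2020)*(-342 + 1172) = (22 + 67*(4*0 + 4*5) + (4*0 + 4*5)*24**2) - (195 - 2020)*(-342 + 1172) = (22 + 67*(0 + 20) + (0 + 20)*576) - (-1825)*830 = (22 + 67*20 + 20*576) - 1*(-1514750) = (22 + 1340 + 11520) + 1514750 = 12882 + 1514750 = 1527632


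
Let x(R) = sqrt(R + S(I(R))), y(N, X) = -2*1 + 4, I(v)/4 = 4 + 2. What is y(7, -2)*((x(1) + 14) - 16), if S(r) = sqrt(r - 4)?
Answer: -4 + 2*sqrt(1 + 2*sqrt(5)) ≈ 0.67852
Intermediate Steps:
I(v) = 24 (I(v) = 4*(4 + 2) = 4*6 = 24)
y(N, X) = 2 (y(N, X) = -2 + 4 = 2)
S(r) = sqrt(-4 + r)
x(R) = sqrt(R + 2*sqrt(5)) (x(R) = sqrt(R + sqrt(-4 + 24)) = sqrt(R + sqrt(20)) = sqrt(R + 2*sqrt(5)))
y(7, -2)*((x(1) + 14) - 16) = 2*((sqrt(1 + 2*sqrt(5)) + 14) - 16) = 2*((14 + sqrt(1 + 2*sqrt(5))) - 16) = 2*(-2 + sqrt(1 + 2*sqrt(5))) = -4 + 2*sqrt(1 + 2*sqrt(5))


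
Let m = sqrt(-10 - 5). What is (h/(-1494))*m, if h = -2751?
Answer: 917*I*sqrt(15)/498 ≈ 7.1316*I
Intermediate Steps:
m = I*sqrt(15) (m = sqrt(-15) = I*sqrt(15) ≈ 3.873*I)
(h/(-1494))*m = (-2751/(-1494))*(I*sqrt(15)) = (-2751*(-1/1494))*(I*sqrt(15)) = 917*(I*sqrt(15))/498 = 917*I*sqrt(15)/498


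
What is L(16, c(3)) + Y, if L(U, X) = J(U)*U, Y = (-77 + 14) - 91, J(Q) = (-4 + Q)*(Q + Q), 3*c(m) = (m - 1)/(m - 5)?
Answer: 5990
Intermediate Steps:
c(m) = (-1 + m)/(3*(-5 + m)) (c(m) = ((m - 1)/(m - 5))/3 = ((-1 + m)/(-5 + m))/3 = (-1 + m)/(3*(-5 + m)))
J(Q) = 2*Q*(-4 + Q) (J(Q) = (-4 + Q)*(2*Q) = 2*Q*(-4 + Q))
Y = -154 (Y = -63 - 91 = -154)
L(U, X) = 2*U²*(-4 + U) (L(U, X) = (2*U*(-4 + U))*U = 2*U²*(-4 + U))
L(16, c(3)) + Y = 2*16²*(-4 + 16) - 154 = 2*256*12 - 154 = 6144 - 154 = 5990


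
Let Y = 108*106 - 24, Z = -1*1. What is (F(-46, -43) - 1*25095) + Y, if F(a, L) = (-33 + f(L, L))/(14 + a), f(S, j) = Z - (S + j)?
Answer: -109381/8 ≈ -13673.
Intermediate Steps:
Z = -1
f(S, j) = -1 - S - j (f(S, j) = -1 - (S + j) = -1 + (-S - j) = -1 - S - j)
F(a, L) = (-34 - 2*L)/(14 + a) (F(a, L) = (-33 + (-1 - L - L))/(14 + a) = (-33 + (-1 - 2*L))/(14 + a) = (-34 - 2*L)/(14 + a))
Y = 11424 (Y = 11448 - 24 = 11424)
(F(-46, -43) - 1*25095) + Y = (2*(-17 - 1*(-43))/(14 - 46) - 1*25095) + 11424 = (2*(-17 + 43)/(-32) - 25095) + 11424 = (2*(-1/32)*26 - 25095) + 11424 = (-13/8 - 25095) + 11424 = -200773/8 + 11424 = -109381/8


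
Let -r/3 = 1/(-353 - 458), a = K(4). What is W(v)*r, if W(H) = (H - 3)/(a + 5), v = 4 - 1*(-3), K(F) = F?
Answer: 4/2433 ≈ 0.0016441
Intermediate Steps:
v = 7 (v = 4 + 3 = 7)
a = 4
W(H) = -1/3 + H/9 (W(H) = (H - 3)/(4 + 5) = (-3 + H)/9 = (-3 + H)*(1/9) = -1/3 + H/9)
r = 3/811 (r = -3/(-353 - 458) = -3/(-811) = -3*(-1/811) = 3/811 ≈ 0.0036991)
W(v)*r = (-1/3 + (1/9)*7)*(3/811) = (-1/3 + 7/9)*(3/811) = (4/9)*(3/811) = 4/2433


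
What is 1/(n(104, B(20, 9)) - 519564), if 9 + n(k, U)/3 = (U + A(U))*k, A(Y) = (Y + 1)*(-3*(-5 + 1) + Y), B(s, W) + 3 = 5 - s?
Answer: -1/493383 ≈ -2.0268e-6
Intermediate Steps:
B(s, W) = 2 - s (B(s, W) = -3 + (5 - s) = 2 - s)
A(Y) = (1 + Y)*(12 + Y) (A(Y) = (1 + Y)*(-3*(-4) + Y) = (1 + Y)*(12 + Y))
n(k, U) = -27 + 3*k*(12 + U² + 14*U) (n(k, U) = -27 + 3*((U + (12 + U² + 13*U))*k) = -27 + 3*((12 + U² + 14*U)*k) = -27 + 3*(k*(12 + U² + 14*U)) = -27 + 3*k*(12 + U² + 14*U))
1/(n(104, B(20, 9)) - 519564) = 1/((-27 + 3*(2 - 1*20)*104 + 3*104*(12 + (2 - 1*20)² + 13*(2 - 1*20))) - 519564) = 1/((-27 + 3*(2 - 20)*104 + 3*104*(12 + (2 - 20)² + 13*(2 - 20))) - 519564) = 1/((-27 + 3*(-18)*104 + 3*104*(12 + (-18)² + 13*(-18))) - 519564) = 1/((-27 - 5616 + 3*104*(12 + 324 - 234)) - 519564) = 1/((-27 - 5616 + 3*104*102) - 519564) = 1/((-27 - 5616 + 31824) - 519564) = 1/(26181 - 519564) = 1/(-493383) = -1/493383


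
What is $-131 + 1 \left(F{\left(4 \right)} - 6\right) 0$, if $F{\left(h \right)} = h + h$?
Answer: $-131$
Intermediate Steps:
$F{\left(h \right)} = 2 h$
$-131 + 1 \left(F{\left(4 \right)} - 6\right) 0 = -131 + 1 \left(2 \cdot 4 - 6\right) 0 = -131 + 1 \left(8 - 6\right) 0 = -131 + 1 \cdot 2 \cdot 0 = -131 + 1 \cdot 0 = -131 + 0 = -131$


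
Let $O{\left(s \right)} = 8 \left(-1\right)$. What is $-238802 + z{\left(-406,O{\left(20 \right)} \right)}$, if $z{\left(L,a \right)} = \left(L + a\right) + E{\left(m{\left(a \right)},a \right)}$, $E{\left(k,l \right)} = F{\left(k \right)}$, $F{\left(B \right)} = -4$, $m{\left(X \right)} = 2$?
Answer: $-239220$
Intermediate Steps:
$O{\left(s \right)} = -8$
$E{\left(k,l \right)} = -4$
$z{\left(L,a \right)} = -4 + L + a$ ($z{\left(L,a \right)} = \left(L + a\right) - 4 = -4 + L + a$)
$-238802 + z{\left(-406,O{\left(20 \right)} \right)} = -238802 - 418 = -239220$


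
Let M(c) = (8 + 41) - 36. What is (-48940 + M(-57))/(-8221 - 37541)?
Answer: 16309/15254 ≈ 1.0692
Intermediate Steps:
M(c) = 13 (M(c) = 49 - 36 = 13)
(-48940 + M(-57))/(-8221 - 37541) = (-48940 + 13)/(-8221 - 37541) = -48927/(-45762) = -48927*(-1/45762) = 16309/15254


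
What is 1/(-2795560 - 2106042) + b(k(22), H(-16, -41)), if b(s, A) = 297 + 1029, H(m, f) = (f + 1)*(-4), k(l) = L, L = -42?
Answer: 6499524251/4901602 ≈ 1326.0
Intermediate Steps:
k(l) = -42
H(m, f) = -4 - 4*f (H(m, f) = (1 + f)*(-4) = -4 - 4*f)
b(s, A) = 1326
1/(-2795560 - 2106042) + b(k(22), H(-16, -41)) = 1/(-2795560 - 2106042) + 1326 = 1/(-4901602) + 1326 = -1/4901602 + 1326 = 6499524251/4901602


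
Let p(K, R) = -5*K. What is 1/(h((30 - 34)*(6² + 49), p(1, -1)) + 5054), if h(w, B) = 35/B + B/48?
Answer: 48/242251 ≈ 0.00019814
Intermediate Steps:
h(w, B) = 35/B + B/48 (h(w, B) = 35/B + B*(1/48) = 35/B + B/48)
1/(h((30 - 34)*(6² + 49), p(1, -1)) + 5054) = 1/((35/((-5*1)) + (-5*1)/48) + 5054) = 1/((35/(-5) + (1/48)*(-5)) + 5054) = 1/((35*(-⅕) - 5/48) + 5054) = 1/((-7 - 5/48) + 5054) = 1/(-341/48 + 5054) = 1/(242251/48) = 48/242251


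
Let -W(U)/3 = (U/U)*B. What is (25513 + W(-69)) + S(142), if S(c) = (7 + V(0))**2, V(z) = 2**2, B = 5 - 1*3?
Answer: 25628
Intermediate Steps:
B = 2 (B = 5 - 3 = 2)
V(z) = 4
W(U) = -6 (W(U) = -3*U/U*2 = -3*2 = -6)
S(c) = 121 (S(c) = (7 + 4)**2 = 11**2 = 121)
(25513 + W(-69)) + S(142) = (25513 - 6) + 121 = 25507 + 121 = 25628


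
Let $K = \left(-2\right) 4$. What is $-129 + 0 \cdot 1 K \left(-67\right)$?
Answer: $-129$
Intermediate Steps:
$K = -8$
$-129 + 0 \cdot 1 K \left(-67\right) = -129 + 0 \cdot 1 \left(-8\right) \left(-67\right) = -129 + 0 \left(-8\right) \left(-67\right) = -129 + 0 \left(-67\right) = -129 + 0 = -129$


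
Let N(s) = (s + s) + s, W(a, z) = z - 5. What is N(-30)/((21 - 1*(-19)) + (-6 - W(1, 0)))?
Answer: -30/13 ≈ -2.3077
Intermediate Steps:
W(a, z) = -5 + z
N(s) = 3*s (N(s) = 2*s + s = 3*s)
N(-30)/((21 - 1*(-19)) + (-6 - W(1, 0))) = (3*(-30))/((21 - 1*(-19)) + (-6 - (-5 + 0))) = -90/((21 + 19) + (-6 - 1*(-5))) = -90/(40 + (-6 + 5)) = -90/(40 - 1) = -90/39 = (1/39)*(-90) = -30/13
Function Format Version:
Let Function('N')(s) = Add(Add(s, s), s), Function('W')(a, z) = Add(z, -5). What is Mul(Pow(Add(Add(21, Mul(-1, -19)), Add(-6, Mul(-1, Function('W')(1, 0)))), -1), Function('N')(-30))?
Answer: Rational(-30, 13) ≈ -2.3077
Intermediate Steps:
Function('W')(a, z) = Add(-5, z)
Function('N')(s) = Mul(3, s) (Function('N')(s) = Add(Mul(2, s), s) = Mul(3, s))
Mul(Pow(Add(Add(21, Mul(-1, -19)), Add(-6, Mul(-1, Function('W')(1, 0)))), -1), Function('N')(-30)) = Mul(Pow(Add(Add(21, Mul(-1, -19)), Add(-6, Mul(-1, Add(-5, 0)))), -1), Mul(3, -30)) = Mul(Pow(Add(Add(21, 19), Add(-6, Mul(-1, -5))), -1), -90) = Mul(Pow(Add(40, Add(-6, 5)), -1), -90) = Mul(Pow(Add(40, -1), -1), -90) = Mul(Pow(39, -1), -90) = Mul(Rational(1, 39), -90) = Rational(-30, 13)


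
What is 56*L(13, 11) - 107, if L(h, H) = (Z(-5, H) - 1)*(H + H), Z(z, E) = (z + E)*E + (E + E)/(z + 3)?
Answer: 66421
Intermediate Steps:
Z(z, E) = E*(E + z) + 2*E/(3 + z) (Z(z, E) = (E + z)*E + (2*E)/(3 + z) = E*(E + z) + 2*E/(3 + z))
L(h, H) = 2*H*(-1 - H*(12 - 2*H)/2) (L(h, H) = (H*(2 + (-5)² + 3*H + 3*(-5) + H*(-5))/(3 - 5) - 1)*(H + H) = (H*(2 + 25 + 3*H - 15 - 5*H)/(-2) - 1)*(2*H) = (H*(-½)*(12 - 2*H) - 1)*(2*H) = (-H*(12 - 2*H)/2 - 1)*(2*H) = (-1 - H*(12 - 2*H)/2)*(2*H) = 2*H*(-1 - H*(12 - 2*H)/2))
56*L(13, 11) - 107 = 56*(2*11*(-1 - 1*11*(6 - 1*11))) - 107 = 56*(2*11*(-1 - 1*11*(6 - 11))) - 107 = 56*(2*11*(-1 - 1*11*(-5))) - 107 = 56*(2*11*(-1 + 55)) - 107 = 56*(2*11*54) - 107 = 56*1188 - 107 = 66528 - 107 = 66421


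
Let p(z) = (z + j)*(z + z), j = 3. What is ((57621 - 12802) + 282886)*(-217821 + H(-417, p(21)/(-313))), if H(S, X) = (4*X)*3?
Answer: -22346226561645/313 ≈ -7.1394e+10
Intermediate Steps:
p(z) = 2*z*(3 + z) (p(z) = (z + 3)*(z + z) = (3 + z)*(2*z) = 2*z*(3 + z))
H(S, X) = 12*X
((57621 - 12802) + 282886)*(-217821 + H(-417, p(21)/(-313))) = ((57621 - 12802) + 282886)*(-217821 + 12*((2*21*(3 + 21))/(-313))) = (44819 + 282886)*(-217821 + 12*((2*21*24)*(-1/313))) = 327705*(-217821 + 12*(1008*(-1/313))) = 327705*(-217821 + 12*(-1008/313)) = 327705*(-217821 - 12096/313) = 327705*(-68190069/313) = -22346226561645/313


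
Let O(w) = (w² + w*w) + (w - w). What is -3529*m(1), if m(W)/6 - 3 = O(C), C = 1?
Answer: -105870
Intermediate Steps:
O(w) = 2*w² (O(w) = (w² + w²) + 0 = 2*w² + 0 = 2*w²)
m(W) = 30 (m(W) = 18 + 6*(2*1²) = 18 + 6*(2*1) = 18 + 6*2 = 18 + 12 = 30)
-3529*m(1) = -3529*30 = -105870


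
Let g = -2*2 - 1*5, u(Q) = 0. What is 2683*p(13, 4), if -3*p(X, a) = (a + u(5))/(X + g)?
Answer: -2683/3 ≈ -894.33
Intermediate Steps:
g = -9 (g = -4 - 5 = -9)
p(X, a) = -a/(3*(-9 + X)) (p(X, a) = -(a + 0)/(3*(X - 9)) = -a/(3*(-9 + X)))
2683*p(13, 4) = 2683*(-1*4/(-27 + 3*13)) = 2683*(-1*4/(-27 + 39)) = 2683*(-1*4/12) = 2683*(-1*4*1/12) = 2683*(-⅓) = -2683/3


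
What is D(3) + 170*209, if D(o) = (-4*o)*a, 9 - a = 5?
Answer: 35482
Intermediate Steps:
a = 4 (a = 9 - 1*5 = 9 - 5 = 4)
D(o) = -16*o (D(o) = -4*o*4 = -16*o)
D(3) + 170*209 = -16*3 + 170*209 = -48 + 35530 = 35482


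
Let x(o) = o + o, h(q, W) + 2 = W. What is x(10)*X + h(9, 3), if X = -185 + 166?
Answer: -379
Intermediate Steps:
h(q, W) = -2 + W
x(o) = 2*o
X = -19
x(10)*X + h(9, 3) = (2*10)*(-19) + (-2 + 3) = 20*(-19) + 1 = -380 + 1 = -379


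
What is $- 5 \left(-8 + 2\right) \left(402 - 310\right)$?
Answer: $2760$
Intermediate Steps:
$- 5 \left(-8 + 2\right) \left(402 - 310\right) = \left(-5\right) \left(-6\right) \left(402 - 310\right) = 30 \cdot 92 = 2760$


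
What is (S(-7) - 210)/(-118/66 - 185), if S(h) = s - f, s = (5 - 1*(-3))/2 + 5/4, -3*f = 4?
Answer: 26851/24656 ≈ 1.0890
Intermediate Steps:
f = -4/3 (f = -⅓*4 = -4/3 ≈ -1.3333)
s = 21/4 (s = (5 + 3)*(½) + 5*(¼) = 8*(½) + 5/4 = 4 + 5/4 = 21/4 ≈ 5.2500)
S(h) = 79/12 (S(h) = 21/4 - 1*(-4/3) = 21/4 + 4/3 = 79/12)
(S(-7) - 210)/(-118/66 - 185) = (79/12 - 210)/(-118/66 - 185) = -2441/(12*(-118*1/66 - 185)) = -2441/(12*(-59/33 - 185)) = -2441/(12*(-6164/33)) = -2441/12*(-33/6164) = 26851/24656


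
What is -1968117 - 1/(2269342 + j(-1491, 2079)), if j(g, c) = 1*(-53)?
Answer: -4466226258814/2269289 ≈ -1.9681e+6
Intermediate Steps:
j(g, c) = -53
-1968117 - 1/(2269342 + j(-1491, 2079)) = -1968117 - 1/(2269342 - 53) = -1968117 - 1/2269289 = -4466226258814/2269289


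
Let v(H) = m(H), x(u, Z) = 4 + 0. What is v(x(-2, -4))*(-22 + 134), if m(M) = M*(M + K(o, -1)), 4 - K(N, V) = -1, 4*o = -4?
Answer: 4032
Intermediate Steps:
o = -1 (o = (¼)*(-4) = -1)
K(N, V) = 5 (K(N, V) = 4 - 1*(-1) = 4 + 1 = 5)
m(M) = M*(5 + M) (m(M) = M*(M + 5) = M*(5 + M))
x(u, Z) = 4
v(H) = H*(5 + H)
v(x(-2, -4))*(-22 + 134) = (4*(5 + 4))*(-22 + 134) = (4*9)*112 = 36*112 = 4032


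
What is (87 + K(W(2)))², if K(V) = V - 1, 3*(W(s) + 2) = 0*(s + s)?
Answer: 7056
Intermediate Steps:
W(s) = -2 (W(s) = -2 + (0*(s + s))/3 = -2 + (0*(2*s))/3 = -2 + (⅓)*0 = -2 + 0 = -2)
K(V) = -1 + V
(87 + K(W(2)))² = (87 + (-1 - 2))² = (87 - 3)² = 84² = 7056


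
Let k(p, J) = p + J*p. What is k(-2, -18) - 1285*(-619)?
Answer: 795449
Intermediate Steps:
k(-2, -18) - 1285*(-619) = -2*(1 - 18) - 1285*(-619) = -2*(-17) + 795415 = 34 + 795415 = 795449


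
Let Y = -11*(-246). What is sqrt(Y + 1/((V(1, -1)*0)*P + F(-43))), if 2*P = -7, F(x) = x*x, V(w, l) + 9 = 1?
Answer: sqrt(5003395)/43 ≈ 52.019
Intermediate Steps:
V(w, l) = -8 (V(w, l) = -9 + 1 = -8)
Y = 2706
F(x) = x**2
P = -7/2 (P = (1/2)*(-7) = -7/2 ≈ -3.5000)
sqrt(Y + 1/((V(1, -1)*0)*P + F(-43))) = sqrt(2706 + 1/(-8*0*(-7/2) + (-43)**2)) = sqrt(2706 + 1/(0*(-7/2) + 1849)) = sqrt(2706 + 1/(0 + 1849)) = sqrt(2706 + 1/1849) = sqrt(5003395/1849) = sqrt(5003395)/43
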